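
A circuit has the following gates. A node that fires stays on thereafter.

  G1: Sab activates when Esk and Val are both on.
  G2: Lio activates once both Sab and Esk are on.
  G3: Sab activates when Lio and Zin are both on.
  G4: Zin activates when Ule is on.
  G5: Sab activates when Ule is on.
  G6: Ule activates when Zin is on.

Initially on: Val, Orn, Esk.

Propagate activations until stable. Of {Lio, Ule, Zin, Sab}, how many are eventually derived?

Esk and Val are on, so Sab activates (G1).
Sab and Esk are on, so Lio activates (G2).
Lio: reached.
Ule would need Zin (G6), but Zin never turns on.
Zin would need Ule (G4), but Ule never turns on.
Sab: reached.
Reached: Lio and Sab — 2 of the 4.

2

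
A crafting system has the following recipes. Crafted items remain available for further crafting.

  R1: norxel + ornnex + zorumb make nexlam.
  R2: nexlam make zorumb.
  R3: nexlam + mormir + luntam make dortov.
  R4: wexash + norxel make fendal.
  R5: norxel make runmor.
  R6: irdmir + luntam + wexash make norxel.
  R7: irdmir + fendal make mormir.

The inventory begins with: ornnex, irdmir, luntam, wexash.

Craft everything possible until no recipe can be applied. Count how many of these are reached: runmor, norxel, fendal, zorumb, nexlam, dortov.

Using R6, irdmir, luntam, and wexash make norxel.
wexash + norxel → fendal (R4).
norxel → runmor (R5).
runmor: reached.
norxel: reached.
fendal: reached.
zorumb would need nexlam (R2), but nexlam is never obtained.
nexlam would need norxel, ornnex, and zorumb (R1), but zorumb is never obtained.
dortov would need nexlam, mormir, and luntam (R3), but nexlam is never obtained.
Reached: runmor, norxel, and fendal — 3 of the 6.

3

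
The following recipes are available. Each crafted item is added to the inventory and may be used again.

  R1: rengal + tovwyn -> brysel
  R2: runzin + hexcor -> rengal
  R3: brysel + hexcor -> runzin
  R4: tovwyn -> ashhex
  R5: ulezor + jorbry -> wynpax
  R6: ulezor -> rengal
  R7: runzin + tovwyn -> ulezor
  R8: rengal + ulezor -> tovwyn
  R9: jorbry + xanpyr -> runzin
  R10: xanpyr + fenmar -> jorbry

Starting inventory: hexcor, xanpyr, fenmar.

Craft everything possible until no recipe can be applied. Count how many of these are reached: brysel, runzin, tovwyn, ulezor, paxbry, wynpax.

1

Using R10, xanpyr and fenmar make jorbry.
Using R9, jorbry and xanpyr make runzin.
brysel would need rengal and tovwyn (R1), but tovwyn is never obtained.
runzin: reached.
tovwyn would need rengal and ulezor (R8), but ulezor is never obtained.
ulezor would need runzin and tovwyn (R7), but tovwyn is never obtained.
No rule produces paxbry, and it is not given.
wynpax would need ulezor and jorbry (R5), but ulezor is never obtained.
Reached: runzin — 1 of the 6.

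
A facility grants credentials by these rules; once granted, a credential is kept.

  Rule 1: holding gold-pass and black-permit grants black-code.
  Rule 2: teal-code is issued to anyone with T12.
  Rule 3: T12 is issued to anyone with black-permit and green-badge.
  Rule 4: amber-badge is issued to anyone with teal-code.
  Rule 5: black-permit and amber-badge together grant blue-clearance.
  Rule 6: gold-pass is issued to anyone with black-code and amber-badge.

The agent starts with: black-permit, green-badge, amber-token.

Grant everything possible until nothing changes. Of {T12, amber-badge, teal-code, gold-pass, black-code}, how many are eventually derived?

3

Holding black-permit and green-badge grants T12 (Rule 3).
Holding T12 grants teal-code (Rule 2).
Holding teal-code grants amber-badge (Rule 4).
T12: reached.
amber-badge: reached.
teal-code: reached.
gold-pass would need black-code and amber-badge (Rule 6), but black-code is never granted.
black-code would need gold-pass and black-permit (Rule 1), but gold-pass is never granted.
Reached: T12, amber-badge, and teal-code — 3 of the 5.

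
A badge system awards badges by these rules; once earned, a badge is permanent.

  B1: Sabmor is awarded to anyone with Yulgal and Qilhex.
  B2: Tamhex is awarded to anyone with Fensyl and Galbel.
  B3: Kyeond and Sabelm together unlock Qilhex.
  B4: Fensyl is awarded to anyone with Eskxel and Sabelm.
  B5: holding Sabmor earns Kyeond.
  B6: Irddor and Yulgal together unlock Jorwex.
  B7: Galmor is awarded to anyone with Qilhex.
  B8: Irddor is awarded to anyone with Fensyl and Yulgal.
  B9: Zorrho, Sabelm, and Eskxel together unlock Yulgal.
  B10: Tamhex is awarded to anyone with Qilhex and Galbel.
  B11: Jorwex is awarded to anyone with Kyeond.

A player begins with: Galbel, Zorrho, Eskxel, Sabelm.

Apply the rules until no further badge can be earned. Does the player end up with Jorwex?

Yes

With Zorrho, Sabelm, and Eskxel, Yulgal is earned (B9).
With Eskxel and Sabelm, Fensyl is earned (B4).
With Fensyl and Yulgal, Irddor is earned (B8).
With Irddor and Yulgal, Jorwex is earned (B6).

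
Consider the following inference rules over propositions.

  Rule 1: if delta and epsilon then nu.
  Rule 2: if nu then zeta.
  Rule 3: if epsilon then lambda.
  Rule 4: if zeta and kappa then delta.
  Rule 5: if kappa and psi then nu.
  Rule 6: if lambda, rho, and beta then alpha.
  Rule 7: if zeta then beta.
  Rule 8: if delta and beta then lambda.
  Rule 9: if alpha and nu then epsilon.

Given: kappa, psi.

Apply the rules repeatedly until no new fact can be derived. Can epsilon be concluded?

No

epsilon would need alpha and nu (Rule 9), but alpha is never established.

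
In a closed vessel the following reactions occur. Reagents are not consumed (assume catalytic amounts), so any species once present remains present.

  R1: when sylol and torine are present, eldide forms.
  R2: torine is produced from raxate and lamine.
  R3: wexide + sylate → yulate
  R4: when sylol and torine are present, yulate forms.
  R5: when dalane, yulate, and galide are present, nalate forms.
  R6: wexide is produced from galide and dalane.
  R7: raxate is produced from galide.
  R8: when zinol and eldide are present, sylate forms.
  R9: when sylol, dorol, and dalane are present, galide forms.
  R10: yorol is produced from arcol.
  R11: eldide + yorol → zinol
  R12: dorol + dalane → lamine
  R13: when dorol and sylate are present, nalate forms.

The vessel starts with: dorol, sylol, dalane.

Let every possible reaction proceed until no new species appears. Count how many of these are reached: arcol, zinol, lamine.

dorol and dalane present → lamine forms (R12).
No rule produces arcol, and it is not given.
zinol would need eldide and yorol (R11), but yorol never forms.
lamine: reached.
Reached: lamine — 1 of the 3.

1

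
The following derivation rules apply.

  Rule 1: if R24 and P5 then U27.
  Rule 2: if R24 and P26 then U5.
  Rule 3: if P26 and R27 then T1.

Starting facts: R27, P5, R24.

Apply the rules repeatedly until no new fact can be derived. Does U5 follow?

No

U5 would need R24 and P26 (Rule 2), but P26 is never established.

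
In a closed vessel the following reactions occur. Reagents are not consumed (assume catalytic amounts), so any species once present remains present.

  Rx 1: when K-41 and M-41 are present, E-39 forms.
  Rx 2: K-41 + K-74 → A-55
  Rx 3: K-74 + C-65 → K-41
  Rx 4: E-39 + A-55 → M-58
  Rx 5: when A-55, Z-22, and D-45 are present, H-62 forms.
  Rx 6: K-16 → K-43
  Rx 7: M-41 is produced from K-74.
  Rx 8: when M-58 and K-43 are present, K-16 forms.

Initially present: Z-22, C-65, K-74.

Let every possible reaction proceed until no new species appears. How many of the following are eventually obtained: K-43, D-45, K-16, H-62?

K-43 would need K-16 (Rx 6), but K-16 never forms.
No rule produces D-45, and it is not given.
K-16 would need M-58 and K-43 (Rx 8), but K-43 never forms.
H-62 would need A-55, Z-22, and D-45 (Rx 5), but D-45 never forms.
None of the 4 are reached.

0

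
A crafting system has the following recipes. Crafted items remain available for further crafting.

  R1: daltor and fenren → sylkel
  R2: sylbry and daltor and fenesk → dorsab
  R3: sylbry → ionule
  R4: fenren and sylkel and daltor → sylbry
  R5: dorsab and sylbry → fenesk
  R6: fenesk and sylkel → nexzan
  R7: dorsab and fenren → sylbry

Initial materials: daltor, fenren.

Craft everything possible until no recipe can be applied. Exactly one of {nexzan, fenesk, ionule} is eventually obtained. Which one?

ionule

daltor and fenren → sylkel (R1).
fenren and sylkel and daltor → sylbry (R4).
sylbry → ionule (R3).
fenesk would need dorsab and sylbry (R5), but dorsab is never obtained. nexzan would need fenesk and sylkel (R6), but fenesk is never obtained.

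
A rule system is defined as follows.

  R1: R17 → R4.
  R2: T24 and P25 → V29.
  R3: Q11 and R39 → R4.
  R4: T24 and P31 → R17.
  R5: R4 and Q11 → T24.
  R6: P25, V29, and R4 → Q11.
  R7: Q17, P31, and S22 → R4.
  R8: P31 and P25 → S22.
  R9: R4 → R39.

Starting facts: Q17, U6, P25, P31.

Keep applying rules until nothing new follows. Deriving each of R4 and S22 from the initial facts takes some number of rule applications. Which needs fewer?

S22

S22: From P31 and P25, R8 gives S22. [1 rule application]
R4: From P31 and P25, R8 gives S22. Q17, P31, and S22 hold, so R4 follows (R7). [2 rule applications]
S22 needs fewer.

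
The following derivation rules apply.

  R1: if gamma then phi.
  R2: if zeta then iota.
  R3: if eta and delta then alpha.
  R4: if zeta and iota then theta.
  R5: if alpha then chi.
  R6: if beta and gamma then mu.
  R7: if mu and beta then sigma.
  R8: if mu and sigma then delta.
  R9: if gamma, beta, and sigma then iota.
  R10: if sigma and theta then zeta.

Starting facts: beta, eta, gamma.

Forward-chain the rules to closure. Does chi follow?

From beta and gamma, R6 gives mu.
From mu and beta, R7 gives sigma.
From mu and sigma, R8 gives delta.
From eta and delta, R3 gives alpha.
From alpha, R5 gives chi.

Yes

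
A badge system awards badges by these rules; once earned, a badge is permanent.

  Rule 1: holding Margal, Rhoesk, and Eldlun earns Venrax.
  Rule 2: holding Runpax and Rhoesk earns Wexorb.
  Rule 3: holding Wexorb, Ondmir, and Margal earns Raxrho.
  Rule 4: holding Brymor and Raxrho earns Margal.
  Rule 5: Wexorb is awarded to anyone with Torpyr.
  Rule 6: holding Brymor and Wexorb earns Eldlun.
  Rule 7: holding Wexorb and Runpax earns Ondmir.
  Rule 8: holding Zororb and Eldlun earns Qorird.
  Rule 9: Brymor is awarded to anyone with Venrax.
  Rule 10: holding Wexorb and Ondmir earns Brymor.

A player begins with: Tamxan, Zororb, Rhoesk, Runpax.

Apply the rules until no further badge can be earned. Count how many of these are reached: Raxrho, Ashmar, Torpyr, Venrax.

Raxrho would need Wexorb, Ondmir, and Margal (Rule 3), but Margal is never earned.
No rule produces Ashmar, and it is not given.
No rule produces Torpyr, and it is not given.
Venrax would need Margal, Rhoesk, and Eldlun (Rule 1), but Margal is never earned.
None of the 4 are reached.

0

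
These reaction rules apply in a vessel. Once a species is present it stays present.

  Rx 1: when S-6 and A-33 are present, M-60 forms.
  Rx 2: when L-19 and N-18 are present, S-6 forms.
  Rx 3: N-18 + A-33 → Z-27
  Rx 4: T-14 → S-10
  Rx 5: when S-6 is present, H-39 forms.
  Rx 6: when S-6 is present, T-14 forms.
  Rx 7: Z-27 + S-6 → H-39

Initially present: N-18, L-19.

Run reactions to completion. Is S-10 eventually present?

L-19 and N-18 present → S-6 forms (Rx 2).
S-6 present → T-14 forms (Rx 6).
T-14 present → S-10 forms (Rx 4).

Yes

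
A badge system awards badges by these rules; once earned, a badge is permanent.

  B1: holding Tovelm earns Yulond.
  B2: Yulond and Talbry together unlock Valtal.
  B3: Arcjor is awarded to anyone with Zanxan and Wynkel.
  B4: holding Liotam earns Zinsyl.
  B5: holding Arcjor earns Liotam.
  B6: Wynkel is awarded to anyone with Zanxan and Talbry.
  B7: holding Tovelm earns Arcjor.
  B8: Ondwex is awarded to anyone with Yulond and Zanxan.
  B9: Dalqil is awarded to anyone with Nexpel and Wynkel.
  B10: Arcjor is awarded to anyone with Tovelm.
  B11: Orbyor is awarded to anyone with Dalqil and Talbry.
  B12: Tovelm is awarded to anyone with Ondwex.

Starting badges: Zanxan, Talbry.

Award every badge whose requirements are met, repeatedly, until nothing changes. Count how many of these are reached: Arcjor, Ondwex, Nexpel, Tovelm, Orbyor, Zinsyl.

2

With Zanxan and Talbry, Wynkel is earned (B6).
With Zanxan and Wynkel, Arcjor is earned (B3).
With Arcjor, Liotam is earned (B5).
With Liotam, Zinsyl is earned (B4).
Arcjor: reached.
Ondwex would need Yulond and Zanxan (B8), but Yulond is never earned.
No rule produces Nexpel, and it is not given.
Tovelm would need Ondwex (B12), but Ondwex is never earned.
Orbyor would need Dalqil and Talbry (B11), but Dalqil is never earned.
Zinsyl: reached.
Reached: Arcjor and Zinsyl — 2 of the 6.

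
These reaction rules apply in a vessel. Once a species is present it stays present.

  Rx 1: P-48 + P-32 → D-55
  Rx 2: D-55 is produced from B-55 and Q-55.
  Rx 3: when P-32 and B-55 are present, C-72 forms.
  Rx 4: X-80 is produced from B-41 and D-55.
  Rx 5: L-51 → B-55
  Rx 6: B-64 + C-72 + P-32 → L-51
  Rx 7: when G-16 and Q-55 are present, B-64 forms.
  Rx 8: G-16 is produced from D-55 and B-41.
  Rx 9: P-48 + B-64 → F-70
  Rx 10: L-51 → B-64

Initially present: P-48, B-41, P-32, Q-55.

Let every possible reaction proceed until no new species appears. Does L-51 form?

No

L-51 would need B-64, C-72, and P-32 (Rx 6), but C-72 never forms.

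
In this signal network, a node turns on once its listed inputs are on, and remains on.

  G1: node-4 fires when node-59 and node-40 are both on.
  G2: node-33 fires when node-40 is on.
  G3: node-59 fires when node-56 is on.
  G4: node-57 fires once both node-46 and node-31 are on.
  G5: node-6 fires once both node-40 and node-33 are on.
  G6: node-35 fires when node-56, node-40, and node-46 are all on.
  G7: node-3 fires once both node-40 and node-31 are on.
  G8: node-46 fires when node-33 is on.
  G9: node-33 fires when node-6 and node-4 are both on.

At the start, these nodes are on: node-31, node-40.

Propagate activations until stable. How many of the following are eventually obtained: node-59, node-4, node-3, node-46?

node-40 and node-31 are on, so node-3 fires (G7).
node-40 is on, so node-33 fires (G2).
G8: node-33 on → node-46 on.
node-59 would need node-56 (G3), but node-56 never turns on.
node-4 would need node-59 and node-40 (G1), but node-59 never turns on.
node-3: reached.
node-46: reached.
Reached: node-3 and node-46 — 2 of the 4.

2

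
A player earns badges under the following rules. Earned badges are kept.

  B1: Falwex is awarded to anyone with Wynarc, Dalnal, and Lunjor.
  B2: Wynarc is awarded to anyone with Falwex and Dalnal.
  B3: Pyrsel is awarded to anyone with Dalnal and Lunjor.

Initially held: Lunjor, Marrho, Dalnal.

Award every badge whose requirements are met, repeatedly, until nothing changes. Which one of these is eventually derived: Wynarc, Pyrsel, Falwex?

Pyrsel

With Dalnal and Lunjor, Pyrsel is earned (B3).
Wynarc would need Falwex and Dalnal (B2), but Falwex is never earned. Falwex would need Wynarc, Dalnal, and Lunjor (B1), but Wynarc is never earned.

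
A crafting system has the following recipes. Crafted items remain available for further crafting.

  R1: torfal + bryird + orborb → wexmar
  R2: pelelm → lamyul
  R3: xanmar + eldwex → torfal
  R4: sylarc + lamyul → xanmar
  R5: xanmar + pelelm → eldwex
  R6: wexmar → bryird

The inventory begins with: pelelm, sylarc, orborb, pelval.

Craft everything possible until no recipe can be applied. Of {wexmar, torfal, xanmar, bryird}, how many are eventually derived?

Using R2, pelelm makes lamyul.
Using R4, sylarc and lamyul make xanmar.
Using R5, xanmar and pelelm make eldwex.
Using R3, xanmar and eldwex make torfal.
wexmar would need torfal, bryird, and orborb (R1), but bryird is never obtained.
torfal: reached.
xanmar: reached.
bryird would need wexmar (R6), but wexmar is never obtained.
Reached: torfal and xanmar — 2 of the 4.

2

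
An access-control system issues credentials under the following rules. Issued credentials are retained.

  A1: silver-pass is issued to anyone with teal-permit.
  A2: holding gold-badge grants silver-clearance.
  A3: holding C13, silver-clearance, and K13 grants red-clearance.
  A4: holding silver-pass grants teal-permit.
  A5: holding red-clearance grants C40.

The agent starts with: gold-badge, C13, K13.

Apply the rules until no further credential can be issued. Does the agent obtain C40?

Holding gold-badge grants silver-clearance (A2).
Holding C13, silver-clearance, and K13 grants red-clearance (A3).
Holding red-clearance grants C40 (A5).

Yes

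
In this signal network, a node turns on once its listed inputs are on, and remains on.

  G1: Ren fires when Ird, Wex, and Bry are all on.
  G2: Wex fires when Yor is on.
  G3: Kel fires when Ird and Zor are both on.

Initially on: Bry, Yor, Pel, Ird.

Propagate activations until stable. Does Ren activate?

Yes

G2: Yor on → Wex on.
G1: Ird, Wex, and Bry on → Ren on.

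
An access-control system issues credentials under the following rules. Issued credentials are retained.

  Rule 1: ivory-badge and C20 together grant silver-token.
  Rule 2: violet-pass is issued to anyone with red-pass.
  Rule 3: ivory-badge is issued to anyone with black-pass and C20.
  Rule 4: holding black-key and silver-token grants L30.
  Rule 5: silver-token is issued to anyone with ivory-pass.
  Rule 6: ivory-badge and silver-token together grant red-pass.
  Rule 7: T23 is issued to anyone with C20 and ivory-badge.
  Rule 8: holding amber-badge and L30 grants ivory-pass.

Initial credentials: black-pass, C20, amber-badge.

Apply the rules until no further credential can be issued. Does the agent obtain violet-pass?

Holding black-pass and C20 grants ivory-badge (Rule 3).
Holding ivory-badge and C20 grants silver-token (Rule 1).
Holding ivory-badge and silver-token grants red-pass (Rule 6).
Holding red-pass grants violet-pass (Rule 2).

Yes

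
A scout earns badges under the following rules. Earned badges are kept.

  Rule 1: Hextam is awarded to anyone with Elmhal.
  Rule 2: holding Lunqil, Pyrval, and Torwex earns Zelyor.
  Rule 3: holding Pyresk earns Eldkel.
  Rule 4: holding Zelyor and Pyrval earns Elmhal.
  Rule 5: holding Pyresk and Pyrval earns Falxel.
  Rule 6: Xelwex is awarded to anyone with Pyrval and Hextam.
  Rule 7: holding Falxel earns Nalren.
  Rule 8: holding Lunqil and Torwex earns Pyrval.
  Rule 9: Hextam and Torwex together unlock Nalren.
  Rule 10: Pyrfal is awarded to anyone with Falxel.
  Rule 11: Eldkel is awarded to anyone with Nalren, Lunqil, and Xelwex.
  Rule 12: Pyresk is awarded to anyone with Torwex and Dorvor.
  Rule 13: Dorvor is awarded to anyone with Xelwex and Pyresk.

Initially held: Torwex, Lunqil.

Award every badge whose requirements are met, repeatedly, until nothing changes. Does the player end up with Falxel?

Falxel would need Pyresk and Pyrval (Rule 5), but Pyresk is never earned.

No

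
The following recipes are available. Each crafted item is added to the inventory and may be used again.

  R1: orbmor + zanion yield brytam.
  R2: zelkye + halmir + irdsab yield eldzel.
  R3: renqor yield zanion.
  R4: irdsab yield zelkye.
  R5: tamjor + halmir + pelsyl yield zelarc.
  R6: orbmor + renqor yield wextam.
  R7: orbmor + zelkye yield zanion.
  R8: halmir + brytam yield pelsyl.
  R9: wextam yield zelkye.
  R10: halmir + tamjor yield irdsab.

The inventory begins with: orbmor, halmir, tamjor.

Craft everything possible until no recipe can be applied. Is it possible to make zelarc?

Using R10, halmir and tamjor make irdsab.
Using R4, irdsab makes zelkye.
orbmor + zelkye → zanion (R7).
orbmor + zanion → brytam (R1).
halmir + brytam → pelsyl (R8).
Using R5, tamjor, halmir, and pelsyl make zelarc.

Yes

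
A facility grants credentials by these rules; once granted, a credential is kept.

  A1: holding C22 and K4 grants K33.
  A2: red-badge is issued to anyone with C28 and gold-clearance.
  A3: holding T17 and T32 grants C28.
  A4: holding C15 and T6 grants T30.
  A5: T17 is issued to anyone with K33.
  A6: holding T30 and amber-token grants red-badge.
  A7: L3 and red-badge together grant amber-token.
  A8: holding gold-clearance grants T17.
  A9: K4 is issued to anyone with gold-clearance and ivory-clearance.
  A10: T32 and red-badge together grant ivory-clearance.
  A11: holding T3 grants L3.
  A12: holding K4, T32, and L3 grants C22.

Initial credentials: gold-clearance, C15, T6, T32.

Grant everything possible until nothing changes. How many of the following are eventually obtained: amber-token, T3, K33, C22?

0

amber-token would need L3 and red-badge (A7), but L3 is never granted.
No rule produces T3, and it is not given.
K33 would need C22 and K4 (A1), but C22 is never granted.
C22 would need K4, T32, and L3 (A12), but L3 is never granted.
None of the 4 are reached.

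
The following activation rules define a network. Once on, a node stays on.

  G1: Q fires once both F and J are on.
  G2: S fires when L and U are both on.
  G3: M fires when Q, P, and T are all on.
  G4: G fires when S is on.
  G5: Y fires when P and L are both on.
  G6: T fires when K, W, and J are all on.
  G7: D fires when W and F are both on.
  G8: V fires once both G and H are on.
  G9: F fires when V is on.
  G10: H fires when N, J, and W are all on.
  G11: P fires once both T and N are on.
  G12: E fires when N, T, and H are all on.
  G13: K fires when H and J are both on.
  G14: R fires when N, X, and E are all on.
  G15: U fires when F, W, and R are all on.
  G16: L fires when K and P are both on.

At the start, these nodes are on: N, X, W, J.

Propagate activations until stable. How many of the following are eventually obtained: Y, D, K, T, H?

N, J, and W are on, so H fires (G10).
H and J are on, so K fires (G13).
G6: K, W, and J on → T on.
G11: T and N on → P on.
G16: K and P on → L on.
G5: P and L on → Y on.
Y: reached.
D would need W and F (G7), but F never turns on.
K: reached.
T: reached.
H: reached.
Reached: Y, K, T, and H — 4 of the 5.

4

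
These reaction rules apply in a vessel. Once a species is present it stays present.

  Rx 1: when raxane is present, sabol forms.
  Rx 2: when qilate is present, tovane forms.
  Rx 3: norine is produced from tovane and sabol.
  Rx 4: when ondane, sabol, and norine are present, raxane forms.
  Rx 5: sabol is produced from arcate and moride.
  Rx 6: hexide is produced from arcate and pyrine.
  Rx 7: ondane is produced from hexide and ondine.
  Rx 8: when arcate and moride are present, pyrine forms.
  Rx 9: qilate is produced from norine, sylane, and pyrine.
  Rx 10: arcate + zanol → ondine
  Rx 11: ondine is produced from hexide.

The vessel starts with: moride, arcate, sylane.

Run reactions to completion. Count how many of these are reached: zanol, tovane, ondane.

1

arcate and moride present → pyrine forms (Rx 8).
arcate and pyrine present → hexide forms (Rx 6).
hexide present → ondine forms (Rx 11).
hexide and ondine present → ondane forms (Rx 7).
No rule produces zanol, and it is not given.
tovane would need qilate (Rx 2), but qilate never forms.
ondane: reached.
Reached: ondane — 1 of the 3.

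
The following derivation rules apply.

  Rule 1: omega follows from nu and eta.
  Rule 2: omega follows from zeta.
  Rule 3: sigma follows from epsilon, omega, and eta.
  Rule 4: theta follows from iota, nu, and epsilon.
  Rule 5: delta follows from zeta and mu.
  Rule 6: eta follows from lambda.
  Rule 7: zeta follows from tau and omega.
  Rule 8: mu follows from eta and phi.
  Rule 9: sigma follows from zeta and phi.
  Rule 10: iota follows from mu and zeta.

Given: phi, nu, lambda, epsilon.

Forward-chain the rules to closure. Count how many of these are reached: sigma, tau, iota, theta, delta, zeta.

1

lambda holds, so eta follows (Rule 6).
From nu and eta, Rule 1 gives omega.
From epsilon, omega, and eta, Rule 3 gives sigma.
sigma: reached.
No rule produces tau, and it is not given.
iota would need mu and zeta (Rule 10), but zeta is never established.
theta would need iota, nu, and epsilon (Rule 4), but iota is never established.
delta would need zeta and mu (Rule 5), but zeta is never established.
zeta would need tau and omega (Rule 7), but tau is never established.
Reached: sigma — 1 of the 6.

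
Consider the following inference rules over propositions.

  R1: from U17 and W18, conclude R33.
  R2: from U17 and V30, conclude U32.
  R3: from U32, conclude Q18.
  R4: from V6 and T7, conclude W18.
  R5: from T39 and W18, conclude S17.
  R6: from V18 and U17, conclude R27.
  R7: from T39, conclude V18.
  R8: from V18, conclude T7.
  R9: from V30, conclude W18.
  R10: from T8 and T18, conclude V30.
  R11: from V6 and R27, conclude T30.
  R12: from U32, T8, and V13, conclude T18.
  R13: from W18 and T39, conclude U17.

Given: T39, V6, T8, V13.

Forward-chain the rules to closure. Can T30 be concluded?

T39 holds, so V18 follows (R7).
From V18, R8 gives T7.
V6 and T7 hold, so W18 follows (R4).
From W18 and T39, R13 gives U17.
V18 and U17 hold, so R27 follows (R6).
From V6 and R27, R11 gives T30.

Yes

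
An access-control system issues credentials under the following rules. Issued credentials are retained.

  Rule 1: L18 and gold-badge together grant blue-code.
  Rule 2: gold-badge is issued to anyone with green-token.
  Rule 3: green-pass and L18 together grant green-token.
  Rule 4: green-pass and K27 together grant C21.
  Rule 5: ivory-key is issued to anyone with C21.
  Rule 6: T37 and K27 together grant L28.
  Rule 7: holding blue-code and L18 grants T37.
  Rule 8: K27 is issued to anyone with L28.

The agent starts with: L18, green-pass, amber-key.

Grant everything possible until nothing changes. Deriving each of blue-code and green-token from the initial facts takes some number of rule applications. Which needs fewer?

green-token

green-token: Holding green-pass and L18 grants green-token (Rule 3). [1 rule application]
blue-code: Holding green-pass and L18 grants green-token (Rule 3). Holding green-token grants gold-badge (Rule 2). Holding L18 and gold-badge grants blue-code (Rule 1). [3 rule applications]
green-token needs fewer.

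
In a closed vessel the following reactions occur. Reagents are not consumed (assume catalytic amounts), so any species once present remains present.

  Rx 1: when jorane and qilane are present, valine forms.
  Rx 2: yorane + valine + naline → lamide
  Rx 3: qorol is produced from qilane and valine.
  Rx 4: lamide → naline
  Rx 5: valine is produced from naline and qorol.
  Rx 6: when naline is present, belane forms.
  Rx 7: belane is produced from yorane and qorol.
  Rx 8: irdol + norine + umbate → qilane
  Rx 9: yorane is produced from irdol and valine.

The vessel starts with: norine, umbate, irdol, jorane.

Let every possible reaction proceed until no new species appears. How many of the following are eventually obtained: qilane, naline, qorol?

2

irdol, norine, and umbate present → qilane forms (Rx 8).
jorane and qilane present → valine forms (Rx 1).
qilane and valine present → qorol forms (Rx 3).
qilane: reached.
naline would need lamide (Rx 4), but lamide never forms.
qorol: reached.
Reached: qilane and qorol — 2 of the 3.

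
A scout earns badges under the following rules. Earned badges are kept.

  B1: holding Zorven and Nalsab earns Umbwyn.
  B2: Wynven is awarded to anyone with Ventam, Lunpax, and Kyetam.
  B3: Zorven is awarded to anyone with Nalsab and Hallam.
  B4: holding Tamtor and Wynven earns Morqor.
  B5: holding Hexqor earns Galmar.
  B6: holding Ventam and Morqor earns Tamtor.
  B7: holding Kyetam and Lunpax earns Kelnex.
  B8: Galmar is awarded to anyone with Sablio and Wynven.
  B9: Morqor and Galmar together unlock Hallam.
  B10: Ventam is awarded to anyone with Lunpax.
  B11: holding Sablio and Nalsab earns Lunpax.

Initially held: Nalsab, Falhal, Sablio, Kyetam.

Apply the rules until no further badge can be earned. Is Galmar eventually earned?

With Sablio and Nalsab, Lunpax is earned (B11).
With Lunpax, Ventam is earned (B10).
With Ventam, Lunpax, and Kyetam, Wynven is earned (B2).
With Sablio and Wynven, Galmar is earned (B8).

Yes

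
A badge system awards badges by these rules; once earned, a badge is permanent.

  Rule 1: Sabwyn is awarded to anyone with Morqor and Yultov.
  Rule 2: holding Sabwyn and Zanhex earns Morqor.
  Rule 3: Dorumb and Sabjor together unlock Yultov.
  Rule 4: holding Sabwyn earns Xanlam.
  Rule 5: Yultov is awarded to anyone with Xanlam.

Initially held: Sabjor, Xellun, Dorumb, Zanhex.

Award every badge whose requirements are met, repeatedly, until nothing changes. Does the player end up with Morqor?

Morqor would need Sabwyn and Zanhex (Rule 2), but Sabwyn is never earned.

No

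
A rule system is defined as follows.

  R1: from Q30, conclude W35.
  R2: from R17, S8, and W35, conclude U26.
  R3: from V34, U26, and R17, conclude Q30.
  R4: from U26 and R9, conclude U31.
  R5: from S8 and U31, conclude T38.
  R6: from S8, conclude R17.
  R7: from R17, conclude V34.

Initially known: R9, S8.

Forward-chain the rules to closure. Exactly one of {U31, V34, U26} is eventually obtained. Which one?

From S8, R6 gives R17.
From R17, R7 gives V34.
U31 would need U26 and R9 (R4), but U26 is never established. U26 would need R17, S8, and W35 (R2), but W35 is never established.

V34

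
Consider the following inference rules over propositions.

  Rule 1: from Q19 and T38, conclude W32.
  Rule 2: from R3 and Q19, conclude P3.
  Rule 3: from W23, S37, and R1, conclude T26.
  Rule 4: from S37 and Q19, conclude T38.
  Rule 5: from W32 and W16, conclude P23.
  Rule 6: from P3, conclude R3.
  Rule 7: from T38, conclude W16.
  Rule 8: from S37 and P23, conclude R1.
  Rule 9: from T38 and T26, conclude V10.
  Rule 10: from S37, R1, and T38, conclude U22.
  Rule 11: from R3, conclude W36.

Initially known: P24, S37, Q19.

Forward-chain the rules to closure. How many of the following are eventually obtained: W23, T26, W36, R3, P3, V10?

No rule produces W23, and it is not given.
T26 would need W23, S37, and R1 (Rule 3), but W23 is never established.
W36 would need R3 (Rule 11), but R3 is never established.
R3 would need P3 (Rule 6), but P3 is never established.
P3 would need R3 and Q19 (Rule 2), but R3 is never established.
V10 would need T38 and T26 (Rule 9), but T26 is never established.
None of the 6 are reached.

0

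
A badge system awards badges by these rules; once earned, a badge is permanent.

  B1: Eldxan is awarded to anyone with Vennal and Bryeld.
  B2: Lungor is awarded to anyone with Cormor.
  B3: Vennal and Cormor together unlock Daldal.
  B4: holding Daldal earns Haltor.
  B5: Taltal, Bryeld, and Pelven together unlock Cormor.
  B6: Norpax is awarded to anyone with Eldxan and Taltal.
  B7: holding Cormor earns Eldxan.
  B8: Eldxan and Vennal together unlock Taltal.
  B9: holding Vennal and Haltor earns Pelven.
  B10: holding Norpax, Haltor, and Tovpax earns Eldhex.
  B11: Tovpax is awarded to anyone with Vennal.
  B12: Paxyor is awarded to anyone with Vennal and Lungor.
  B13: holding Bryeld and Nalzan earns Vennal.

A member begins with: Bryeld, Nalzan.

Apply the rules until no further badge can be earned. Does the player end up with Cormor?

Cormor would need Taltal, Bryeld, and Pelven (B5), but Pelven is never earned.

No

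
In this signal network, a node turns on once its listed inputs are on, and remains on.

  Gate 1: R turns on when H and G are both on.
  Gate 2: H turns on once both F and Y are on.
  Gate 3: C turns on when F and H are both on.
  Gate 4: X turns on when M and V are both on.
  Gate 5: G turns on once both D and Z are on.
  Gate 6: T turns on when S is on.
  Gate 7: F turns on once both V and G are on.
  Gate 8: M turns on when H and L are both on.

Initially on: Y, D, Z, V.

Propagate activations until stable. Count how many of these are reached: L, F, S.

D and Z are on, so G turns on (Gate 5).
V and G are on, so F turns on (Gate 7).
No rule produces L, and it is not given.
F: reached.
No rule produces S, and it is not given.
Reached: F — 1 of the 3.

1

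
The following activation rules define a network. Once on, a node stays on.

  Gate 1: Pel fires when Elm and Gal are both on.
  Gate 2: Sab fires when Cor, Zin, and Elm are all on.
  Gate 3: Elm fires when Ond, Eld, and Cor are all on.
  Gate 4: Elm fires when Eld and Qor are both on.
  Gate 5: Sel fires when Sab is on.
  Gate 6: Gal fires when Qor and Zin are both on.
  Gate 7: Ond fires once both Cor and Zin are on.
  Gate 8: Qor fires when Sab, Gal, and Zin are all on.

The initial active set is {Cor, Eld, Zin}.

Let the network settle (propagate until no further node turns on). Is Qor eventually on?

No

Qor would need Sab, Gal, and Zin (Gate 8), but Gal never turns on.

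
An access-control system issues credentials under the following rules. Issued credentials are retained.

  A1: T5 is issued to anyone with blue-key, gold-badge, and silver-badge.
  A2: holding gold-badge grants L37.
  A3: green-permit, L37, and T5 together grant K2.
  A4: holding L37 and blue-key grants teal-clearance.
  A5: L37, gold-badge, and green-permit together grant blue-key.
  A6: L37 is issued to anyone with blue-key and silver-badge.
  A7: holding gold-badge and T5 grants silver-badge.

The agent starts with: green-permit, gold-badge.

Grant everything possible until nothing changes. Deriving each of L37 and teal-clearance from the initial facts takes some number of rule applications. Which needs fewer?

L37

L37: Holding gold-badge grants L37 (A2). [1 rule application]
teal-clearance: Holding gold-badge grants L37 (A2). Holding L37, gold-badge, and green-permit grants blue-key (A5). Holding L37 and blue-key grants teal-clearance (A4). [3 rule applications]
L37 needs fewer.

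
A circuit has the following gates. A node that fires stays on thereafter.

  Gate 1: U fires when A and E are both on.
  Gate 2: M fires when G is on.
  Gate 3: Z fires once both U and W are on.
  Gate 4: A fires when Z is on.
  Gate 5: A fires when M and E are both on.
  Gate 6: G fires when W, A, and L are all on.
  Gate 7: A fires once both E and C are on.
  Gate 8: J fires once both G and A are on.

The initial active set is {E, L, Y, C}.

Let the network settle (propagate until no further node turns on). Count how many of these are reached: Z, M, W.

0

Z would need U and W (Gate 3), but W never turns on.
M would need G (Gate 2), but G never turns on.
No rule produces W, and it is not given.
None of the 3 are reached.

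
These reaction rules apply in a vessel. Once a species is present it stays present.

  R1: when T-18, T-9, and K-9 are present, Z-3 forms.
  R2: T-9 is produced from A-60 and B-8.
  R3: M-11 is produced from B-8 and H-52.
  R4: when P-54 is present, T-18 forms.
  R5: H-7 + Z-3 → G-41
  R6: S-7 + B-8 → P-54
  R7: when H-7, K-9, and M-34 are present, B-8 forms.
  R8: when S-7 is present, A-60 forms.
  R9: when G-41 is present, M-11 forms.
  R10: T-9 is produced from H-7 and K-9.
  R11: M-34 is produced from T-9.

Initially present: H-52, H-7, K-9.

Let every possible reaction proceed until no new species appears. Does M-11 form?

Yes

H-7 and K-9 present → T-9 forms (R10).
T-9 present → M-34 forms (R11).
H-7, K-9, and M-34 present → B-8 forms (R7).
B-8 and H-52 present → M-11 forms (R3).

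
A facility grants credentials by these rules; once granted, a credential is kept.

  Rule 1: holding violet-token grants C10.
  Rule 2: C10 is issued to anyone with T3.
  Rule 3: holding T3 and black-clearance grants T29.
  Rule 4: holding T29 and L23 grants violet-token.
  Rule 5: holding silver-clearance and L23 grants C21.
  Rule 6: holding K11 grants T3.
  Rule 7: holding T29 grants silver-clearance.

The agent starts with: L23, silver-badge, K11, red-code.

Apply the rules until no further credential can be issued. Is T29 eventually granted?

No

T29 would need T3 and black-clearance (Rule 3), but black-clearance is never granted.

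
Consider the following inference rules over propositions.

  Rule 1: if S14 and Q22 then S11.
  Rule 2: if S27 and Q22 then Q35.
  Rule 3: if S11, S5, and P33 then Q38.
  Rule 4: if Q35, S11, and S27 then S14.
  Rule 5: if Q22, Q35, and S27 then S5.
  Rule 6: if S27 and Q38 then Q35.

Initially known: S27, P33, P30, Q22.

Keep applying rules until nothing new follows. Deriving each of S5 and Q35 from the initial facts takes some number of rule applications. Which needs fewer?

Q35

Q35: From S27 and Q22, Rule 2 gives Q35. [1 rule application]
S5: S27 and Q22 hold, so Q35 follows (Rule 2). Q22, Q35, and S27 hold, so S5 follows (Rule 5). [2 rule applications]
Q35 needs fewer.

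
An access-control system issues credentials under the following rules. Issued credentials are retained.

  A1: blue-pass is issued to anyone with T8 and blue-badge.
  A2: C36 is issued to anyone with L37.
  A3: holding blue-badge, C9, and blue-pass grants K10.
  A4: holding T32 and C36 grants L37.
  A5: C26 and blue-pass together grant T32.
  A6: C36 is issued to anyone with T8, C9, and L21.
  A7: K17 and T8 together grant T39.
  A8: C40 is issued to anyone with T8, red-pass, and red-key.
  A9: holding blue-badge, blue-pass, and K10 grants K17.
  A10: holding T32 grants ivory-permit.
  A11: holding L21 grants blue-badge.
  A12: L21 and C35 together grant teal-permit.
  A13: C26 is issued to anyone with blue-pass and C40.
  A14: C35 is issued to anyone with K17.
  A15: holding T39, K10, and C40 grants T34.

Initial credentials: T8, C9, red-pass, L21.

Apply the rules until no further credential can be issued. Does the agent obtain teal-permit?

Holding L21 grants blue-badge (A11).
Holding T8 and blue-badge grants blue-pass (A1).
Holding blue-badge, C9, and blue-pass grants K10 (A3).
Holding blue-badge, blue-pass, and K10 grants K17 (A9).
Holding K17 grants C35 (A14).
Holding L21 and C35 grants teal-permit (A12).

Yes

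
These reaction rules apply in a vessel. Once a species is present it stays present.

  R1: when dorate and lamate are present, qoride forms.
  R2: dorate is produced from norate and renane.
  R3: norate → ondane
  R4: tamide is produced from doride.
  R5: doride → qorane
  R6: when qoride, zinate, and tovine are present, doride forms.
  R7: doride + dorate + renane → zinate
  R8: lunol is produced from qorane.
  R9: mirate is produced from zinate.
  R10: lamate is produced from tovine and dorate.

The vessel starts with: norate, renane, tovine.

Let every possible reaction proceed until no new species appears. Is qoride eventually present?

norate and renane present → dorate forms (R2).
tovine and dorate present → lamate forms (R10).
dorate and lamate present → qoride forms (R1).

Yes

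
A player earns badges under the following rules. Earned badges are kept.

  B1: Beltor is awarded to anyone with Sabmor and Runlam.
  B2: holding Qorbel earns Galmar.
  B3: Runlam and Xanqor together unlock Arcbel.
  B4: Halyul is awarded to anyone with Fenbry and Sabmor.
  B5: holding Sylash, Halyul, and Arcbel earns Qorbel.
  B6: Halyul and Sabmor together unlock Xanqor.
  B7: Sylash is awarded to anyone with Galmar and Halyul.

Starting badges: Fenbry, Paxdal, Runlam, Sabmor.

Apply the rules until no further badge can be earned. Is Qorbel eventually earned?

Qorbel would need Sylash, Halyul, and Arcbel (B5), but Sylash is never earned.

No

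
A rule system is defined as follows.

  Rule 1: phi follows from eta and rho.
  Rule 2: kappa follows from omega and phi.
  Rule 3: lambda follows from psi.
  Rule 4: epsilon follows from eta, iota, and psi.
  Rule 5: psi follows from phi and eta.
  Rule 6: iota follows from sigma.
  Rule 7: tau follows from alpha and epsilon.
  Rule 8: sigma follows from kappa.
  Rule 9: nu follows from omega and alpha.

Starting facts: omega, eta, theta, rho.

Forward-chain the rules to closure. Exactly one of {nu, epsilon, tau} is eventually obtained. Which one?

eta and rho hold, so phi follows (Rule 1).
omega and phi hold, so kappa follows (Rule 2).
From phi and eta, Rule 5 gives psi.
kappa holds, so sigma follows (Rule 8).
sigma holds, so iota follows (Rule 6).
From eta, iota, and psi, Rule 4 gives epsilon.
nu would need omega and alpha (Rule 9), but alpha is never established. tau would need alpha and epsilon (Rule 7), but alpha is never established.

epsilon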